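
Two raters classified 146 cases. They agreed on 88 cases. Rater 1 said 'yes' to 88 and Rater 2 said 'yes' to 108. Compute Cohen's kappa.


P_o = 88/146 = 0.60274
P_e = (88*108 + 58*38) / 21316 = 0.549259
kappa = (P_o - P_e) / (1 - P_e)
kappa = (0.60274 - 0.549259) / (1 - 0.549259)
kappa = 0.1187

0.1187


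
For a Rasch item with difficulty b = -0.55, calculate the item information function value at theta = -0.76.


P = 1/(1+exp(-(-0.76--0.55))) = 0.4477
I = P*(1-P) = 0.4477 * 0.5523
I = 0.2473

0.2473


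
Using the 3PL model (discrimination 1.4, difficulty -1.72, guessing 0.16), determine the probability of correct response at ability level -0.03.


logit = 1.4*(-0.03 - -1.72) = 2.366
P* = 1/(1 + exp(-2.366)) = 0.9142
P = 0.16 + (1 - 0.16) * 0.9142
P = 0.9279

0.9279


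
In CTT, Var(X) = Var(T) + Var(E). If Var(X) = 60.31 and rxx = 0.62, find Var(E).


var_true = rxx * var_obs = 0.62 * 60.31 = 37.3922
var_error = var_obs - var_true
var_error = 60.31 - 37.3922
var_error = 22.9178

22.9178


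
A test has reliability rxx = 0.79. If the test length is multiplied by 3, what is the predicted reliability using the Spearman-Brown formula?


r_new = (n * rxx) / (1 + (n-1) * rxx)
r_new = (3 * 0.79) / (1 + 2 * 0.79)
r_new = 2.37 / 2.58
r_new = 0.9186

0.9186


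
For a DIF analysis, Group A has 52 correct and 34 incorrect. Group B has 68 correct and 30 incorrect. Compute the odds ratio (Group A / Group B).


Odds_A = 52/34 = 1.5294
Odds_B = 68/30 = 2.2667
OR = Odds_A / Odds_B = 1.5294 / 2.2667
Exactly, OR = (52 * 30) / (34 * 68) = 1560 / 2312
OR = 0.6747

0.6747


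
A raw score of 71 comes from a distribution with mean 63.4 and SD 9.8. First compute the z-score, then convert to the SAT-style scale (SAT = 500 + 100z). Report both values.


z = (X - mean) / SD = (71 - 63.4) / 9.8
z = 7.6 / 9.8
z = 0.7755
SAT-scale = SAT = 500 + 100z
Carry z at full precision (z = 7.6 / 9.8) into the conversion:
SAT-scale = 500 + 100 * (7.6 / 9.8) = 500 + 760 / 9.8
SAT-scale = 500 + 77.551
SAT-scale = 577.551

577.551


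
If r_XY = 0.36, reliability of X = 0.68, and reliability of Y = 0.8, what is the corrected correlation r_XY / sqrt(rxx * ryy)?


r_corrected = rxy / sqrt(rxx * ryy)
= 0.36 / sqrt(0.68 * 0.8)
= 0.36 / sqrt(0.544)
= 0.36 / 0.737564
r_corrected = 0.4881

0.4881


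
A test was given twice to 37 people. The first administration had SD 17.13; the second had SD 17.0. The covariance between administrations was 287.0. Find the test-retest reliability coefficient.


r = cov(X,Y) / (SD_X * SD_Y)
r = 287.0 / (17.13 * 17.0)
r = 287.0 / 291.21
r = 0.9855

0.9855


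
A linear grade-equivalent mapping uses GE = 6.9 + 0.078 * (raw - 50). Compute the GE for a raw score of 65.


raw - median = 65 - 50 = 15
slope * diff = 0.078 * 15 = 1.17
GE = 6.9 + 1.17
GE = 8.07

8.07


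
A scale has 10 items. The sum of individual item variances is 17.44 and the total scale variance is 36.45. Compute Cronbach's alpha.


alpha = (k/(k-1)) * (1 - sum(si^2)/s_total^2)
= (10/9) * (1 - 17.44/36.45)
alpha = 0.5795

0.5795


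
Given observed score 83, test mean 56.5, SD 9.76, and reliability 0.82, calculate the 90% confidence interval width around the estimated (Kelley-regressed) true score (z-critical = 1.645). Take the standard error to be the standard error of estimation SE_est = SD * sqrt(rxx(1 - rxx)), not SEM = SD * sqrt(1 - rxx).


True score estimate = 0.82*83 + 0.18*56.5 = 78.23
SE_est = SD * sqrt(rxx * (1 - rxx)) = 9.76 * sqrt(0.82 * 0.18) = 9.76 * sqrt(0.1476) = 3.74967
CI = T_est +/- z * SE_est, so width = 2 * z * SE_est = 2 * 1.645 * 3.74967
Width = 12.3364

12.3364


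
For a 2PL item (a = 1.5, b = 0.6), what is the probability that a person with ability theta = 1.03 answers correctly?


a*(theta - b) = 1.5 * (1.03 - 0.6) = 0.645
exp(-0.645) = 0.5247
P = 1 / (1 + 0.5247)
P = 0.6559

0.6559


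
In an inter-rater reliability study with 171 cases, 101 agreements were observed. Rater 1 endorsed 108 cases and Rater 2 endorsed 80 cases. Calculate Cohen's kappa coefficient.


P_o = 101/171 = 0.590643
P_e = (108*80 + 63*91) / 29241 = 0.491536
kappa = (P_o - P_e) / (1 - P_e)
kappa = (0.590643 - 0.491536) / (1 - 0.491536)
kappa = 0.1949

0.1949


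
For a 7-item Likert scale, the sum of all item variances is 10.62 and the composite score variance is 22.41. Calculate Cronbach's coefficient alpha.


alpha = (k/(k-1)) * (1 - sum(si^2)/s_total^2)
= (7/6) * (1 - 10.62/22.41)
alpha = 0.6138

0.6138


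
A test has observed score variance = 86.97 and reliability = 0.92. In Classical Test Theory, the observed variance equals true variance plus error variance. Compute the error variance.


var_true = rxx * var_obs = 0.92 * 86.97 = 80.0124
var_error = var_obs - var_true
var_error = 86.97 - 80.0124
var_error = 6.9576

6.9576


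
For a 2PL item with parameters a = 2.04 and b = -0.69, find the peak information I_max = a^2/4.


For 2PL, max info at theta = b = -0.69
I_max = a^2 / 4 = 2.04^2 / 4
= 4.1616 / 4
I_max = 1.0404

1.0404


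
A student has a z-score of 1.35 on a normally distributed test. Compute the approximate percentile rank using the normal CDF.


CDF(z) = 0.5 * (1 + erf(z/sqrt(2)))
erf(0.9546) = 0.823
CDF = 0.9115
Percentile rank = 0.9115 * 100 = 91.15

91.15


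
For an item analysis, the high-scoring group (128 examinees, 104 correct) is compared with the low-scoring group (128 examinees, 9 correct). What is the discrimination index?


p_upper = 104/128 = 0.8125
p_lower = 9/128 = 0.0703
D = 0.8125 - 0.0703 = 0.7422

0.7422


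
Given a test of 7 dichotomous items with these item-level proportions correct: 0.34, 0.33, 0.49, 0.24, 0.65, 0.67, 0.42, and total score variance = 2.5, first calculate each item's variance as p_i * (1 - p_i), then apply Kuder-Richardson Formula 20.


For each item, compute p_i * q_i:
  Item 1: 0.34 * 0.66 = 0.2244
  Item 2: 0.33 * 0.67 = 0.2211
  Item 3: 0.49 * 0.51 = 0.2499
  Item 4: 0.24 * 0.76 = 0.1824
  Item 5: 0.65 * 0.35 = 0.2275
  Item 6: 0.67 * 0.33 = 0.2211
  Item 7: 0.42 * 0.58 = 0.2436
Sum(p_i * q_i) = 0.2244 + 0.2211 + 0.2499 + 0.1824 + 0.2275 + 0.2211 + 0.2436 = 1.57
KR-20 = (k/(k-1)) * (1 - Sum(p_i*q_i) / Var_total)
= (7/6) * (1 - 1.57/2.5)
= 1.1667 * 0.372
KR-20 = 0.434

0.434


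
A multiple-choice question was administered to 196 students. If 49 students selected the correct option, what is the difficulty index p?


Item difficulty p = number correct / total examinees
p = 49 / 196
p = 0.25

0.25


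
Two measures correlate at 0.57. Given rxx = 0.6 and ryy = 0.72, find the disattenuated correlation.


r_corrected = rxy / sqrt(rxx * ryy)
= 0.57 / sqrt(0.6 * 0.72)
= 0.57 / sqrt(0.432)
= 0.57 / 0.657267
r_corrected = 0.8672

0.8672


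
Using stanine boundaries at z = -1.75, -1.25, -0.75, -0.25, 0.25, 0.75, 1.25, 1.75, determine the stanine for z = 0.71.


Stanine boundaries: [-1.75, -1.25, -0.75, -0.25, 0.25, 0.75, 1.25, 1.75]
z = 0.71
Check each boundary:
  z >= -1.75 -> could be stanine 2
  z >= -1.25 -> could be stanine 3
  z >= -0.75 -> could be stanine 4
  z >= -0.25 -> could be stanine 5
  z >= 0.25 -> could be stanine 6
  z < 0.75
  z < 1.25
  z < 1.75
Highest qualifying boundary gives stanine = 6

6


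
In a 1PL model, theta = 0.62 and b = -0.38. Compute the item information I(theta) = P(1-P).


P = 1/(1+exp(-(0.62--0.38))) = 0.7311
I = P*(1-P) = 0.7311 * 0.2689
I = 0.1966

0.1966


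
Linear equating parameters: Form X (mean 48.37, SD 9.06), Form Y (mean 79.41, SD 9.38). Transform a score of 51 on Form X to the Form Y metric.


slope = SD_Y / SD_X = 9.38 / 9.06 ~ 1.0353
intercept = mean_Y - slope * mean_X = 79.41 - (9.38 / 9.06) * 48.37 ~ 29.3316
Y = slope * X + intercept. To avoid rounding drift from the rounded slope/intercept, evaluate the equivalent form Y = mean_Y + SD_Y * (X - mean_X) / SD_X at full precision:
Y = 79.41 + 9.38 * (51 - 48.37) / 9.06
Y = 79.41 + 9.38 * 2.63 / 9.06
Y = 79.41 + 24.6694 / 9.06
Y = 79.41 + 2.7229
Y = 82.1329

82.1329


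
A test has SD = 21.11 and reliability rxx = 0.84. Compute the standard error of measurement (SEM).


SEM = SD * sqrt(1 - rxx)
SEM = 21.11 * sqrt(1 - 0.84)
SEM = 21.11 * sqrt(0.16) = 21.11 * 0.4
SEM = 8.444

8.444


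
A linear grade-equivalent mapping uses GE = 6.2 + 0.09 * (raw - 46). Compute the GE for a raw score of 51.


raw - median = 51 - 46 = 5
slope * diff = 0.09 * 5 = 0.45
GE = 6.2 + 0.45
GE = 6.65

6.65


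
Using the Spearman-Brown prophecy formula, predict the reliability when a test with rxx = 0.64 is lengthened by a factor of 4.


r_new = (n * rxx) / (1 + (n-1) * rxx)
r_new = (4 * 0.64) / (1 + 3 * 0.64)
r_new = 2.56 / 2.92
r_new = 0.8767

0.8767


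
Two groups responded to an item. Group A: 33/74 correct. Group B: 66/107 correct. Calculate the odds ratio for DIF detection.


Odds_A = 33/41 = 0.8049
Odds_B = 66/41 = 1.6098
OR = Odds_A / Odds_B = 0.8049 / 1.6098
Exactly, OR = (33 * 41) / (41 * 66) = 1353 / 2706
OR = 0.5

0.5


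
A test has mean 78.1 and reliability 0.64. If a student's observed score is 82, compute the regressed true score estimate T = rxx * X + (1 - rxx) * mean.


T_est = rxx * X + (1 - rxx) * mean
T_est = 0.64 * 82 + 0.36 * 78.1
T_est = 52.48 + 28.116
T_est = 80.596

80.596


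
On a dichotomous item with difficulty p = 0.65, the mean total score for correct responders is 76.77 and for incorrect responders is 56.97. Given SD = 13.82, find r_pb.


q = 1 - p = 0.35
rpb = ((M1 - M0) / SD) * sqrt(p * q)
rpb = ((76.77 - 56.97) / 13.82) * sqrt(0.65 * 0.35)
rpb = 0.6834

0.6834


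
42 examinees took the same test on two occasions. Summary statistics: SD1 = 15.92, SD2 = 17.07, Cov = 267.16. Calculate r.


r = cov(X,Y) / (SD_X * SD_Y)
r = 267.16 / (15.92 * 17.07)
r = 267.16 / 271.7544
r = 0.9831

0.9831


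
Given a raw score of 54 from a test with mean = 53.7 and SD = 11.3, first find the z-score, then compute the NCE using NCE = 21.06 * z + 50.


z = (X - mean) / SD = (54 - 53.7) / 11.3
z = 0.3 / 11.3
z = 0.0265
NCE = NCE = 21.06z + 50
Carry z at full precision (z = 0.3 / 11.3) into the conversion:
NCE = 21.06 * (0.3 / 11.3) + 50 = 6.318 / 11.3 + 50
NCE = 0.5591 + 50
NCE = 50.5591

50.5591


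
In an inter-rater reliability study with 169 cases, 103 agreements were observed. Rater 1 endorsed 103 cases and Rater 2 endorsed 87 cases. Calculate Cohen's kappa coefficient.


P_o = 103/169 = 0.609467
P_e = (103*87 + 66*82) / 28561 = 0.503239
kappa = (P_o - P_e) / (1 - P_e)
kappa = (0.609467 - 0.503239) / (1 - 0.503239)
kappa = 0.2138

0.2138


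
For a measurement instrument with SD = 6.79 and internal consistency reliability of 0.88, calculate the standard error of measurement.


SEM = SD * sqrt(1 - rxx)
SEM = 6.79 * sqrt(1 - 0.88)
SEM = 6.79 * sqrt(0.12) = 6.79 * 0.34641
SEM = 2.3521

2.3521


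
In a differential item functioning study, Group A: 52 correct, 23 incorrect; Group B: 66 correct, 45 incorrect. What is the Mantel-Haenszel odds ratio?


Odds_A = 52/23 = 2.2609
Odds_B = 66/45 = 1.4667
OR = Odds_A / Odds_B = 2.2609 / 1.4667
Exactly, OR = (52 * 45) / (23 * 66) = 2340 / 1518
OR = 1.5415

1.5415


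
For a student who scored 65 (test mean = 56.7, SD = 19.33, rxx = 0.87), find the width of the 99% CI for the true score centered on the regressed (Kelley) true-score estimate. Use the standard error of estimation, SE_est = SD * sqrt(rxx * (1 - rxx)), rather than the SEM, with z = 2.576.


True score estimate = 0.87*65 + 0.13*56.7 = 63.921
SE_est = SD * sqrt(rxx * (1 - rxx)) = 19.33 * sqrt(0.87 * 0.13) = 19.33 * sqrt(0.1131) = 6.500745
CI = T_est +/- z * SE_est, so width = 2 * z * SE_est = 2 * 2.576 * 6.500745
Width = 33.4918

33.4918


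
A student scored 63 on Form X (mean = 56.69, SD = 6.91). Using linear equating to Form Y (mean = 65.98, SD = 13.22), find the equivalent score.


slope = SD_Y / SD_X = 13.22 / 6.91 ~ 1.9132
intercept = mean_Y - slope * mean_X = 65.98 - (13.22 / 6.91) * 56.69 ~ -42.4776
Y = slope * X + intercept. To avoid rounding drift from the rounded slope/intercept, evaluate the equivalent form Y = mean_Y + SD_Y * (X - mean_X) / SD_X at full precision:
Y = 65.98 + 13.22 * (63 - 56.69) / 6.91
Y = 65.98 + 13.22 * 6.31 / 6.91
Y = 65.98 + 83.4182 / 6.91
Y = 65.98 + 12.0721
Y = 78.0521

78.0521


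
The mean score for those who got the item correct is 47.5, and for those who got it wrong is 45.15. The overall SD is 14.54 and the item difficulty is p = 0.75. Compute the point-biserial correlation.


q = 1 - p = 0.25
rpb = ((M1 - M0) / SD) * sqrt(p * q)
rpb = ((47.5 - 45.15) / 14.54) * sqrt(0.75 * 0.25)
rpb = 0.07

0.07


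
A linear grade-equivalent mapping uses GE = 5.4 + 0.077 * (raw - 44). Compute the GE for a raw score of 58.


raw - median = 58 - 44 = 14
slope * diff = 0.077 * 14 = 1.078
GE = 5.4 + 1.078
GE = 6.478

6.478


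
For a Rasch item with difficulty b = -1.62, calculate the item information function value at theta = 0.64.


P = 1/(1+exp(-(0.64--1.62))) = 0.9055
I = P*(1-P) = 0.9055 * 0.0945
I = 0.0856

0.0856


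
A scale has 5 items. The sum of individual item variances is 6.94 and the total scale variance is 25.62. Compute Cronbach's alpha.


alpha = (k/(k-1)) * (1 - sum(si^2)/s_total^2)
= (5/4) * (1 - 6.94/25.62)
alpha = 0.9114

0.9114


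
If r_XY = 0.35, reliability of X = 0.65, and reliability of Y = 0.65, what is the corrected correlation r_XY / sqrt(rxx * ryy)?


r_corrected = rxy / sqrt(rxx * ryy)
= 0.35 / sqrt(0.65 * 0.65)
= 0.35 / sqrt(0.4225)
= 0.35 / 0.65
r_corrected = 0.5385

0.5385


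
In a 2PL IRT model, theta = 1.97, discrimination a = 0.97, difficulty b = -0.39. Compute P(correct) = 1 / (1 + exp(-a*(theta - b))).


a*(theta - b) = 0.97 * (1.97 - -0.39) = 2.2892
exp(-2.2892) = 0.1013
P = 1 / (1 + 0.1013)
P = 0.908

0.908


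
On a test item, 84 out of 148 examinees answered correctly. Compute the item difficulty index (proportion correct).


Item difficulty p = number correct / total examinees
p = 84 / 148
p = 0.5676

0.5676


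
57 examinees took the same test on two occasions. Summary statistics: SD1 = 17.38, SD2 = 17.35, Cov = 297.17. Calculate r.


r = cov(X,Y) / (SD_X * SD_Y)
r = 297.17 / (17.38 * 17.35)
r = 297.17 / 301.543
r = 0.9855

0.9855


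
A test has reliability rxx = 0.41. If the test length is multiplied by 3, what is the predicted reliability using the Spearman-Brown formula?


r_new = (n * rxx) / (1 + (n-1) * rxx)
r_new = (3 * 0.41) / (1 + 2 * 0.41)
r_new = 1.23 / 1.82
r_new = 0.6758

0.6758


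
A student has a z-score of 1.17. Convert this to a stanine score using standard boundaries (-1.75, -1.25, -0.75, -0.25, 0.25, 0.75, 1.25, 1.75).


Stanine boundaries: [-1.75, -1.25, -0.75, -0.25, 0.25, 0.75, 1.25, 1.75]
z = 1.17
Check each boundary:
  z >= -1.75 -> could be stanine 2
  z >= -1.25 -> could be stanine 3
  z >= -0.75 -> could be stanine 4
  z >= -0.25 -> could be stanine 5
  z >= 0.25 -> could be stanine 6
  z >= 0.75 -> could be stanine 7
  z < 1.25
  z < 1.75
Highest qualifying boundary gives stanine = 7

7


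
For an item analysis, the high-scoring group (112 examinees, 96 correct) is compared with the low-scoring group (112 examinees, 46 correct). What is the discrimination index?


p_upper = 96/112 = 0.8571
p_lower = 46/112 = 0.4107
D = 0.8571 - 0.4107 = 0.4464

0.4464


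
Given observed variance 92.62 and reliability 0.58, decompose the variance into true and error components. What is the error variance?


var_true = rxx * var_obs = 0.58 * 92.62 = 53.7196
var_error = var_obs - var_true
var_error = 92.62 - 53.7196
var_error = 38.9004

38.9004


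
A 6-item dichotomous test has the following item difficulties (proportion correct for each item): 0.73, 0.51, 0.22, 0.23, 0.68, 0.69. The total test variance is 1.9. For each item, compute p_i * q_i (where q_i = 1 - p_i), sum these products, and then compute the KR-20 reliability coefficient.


For each item, compute p_i * q_i:
  Item 1: 0.73 * 0.27 = 0.1971
  Item 2: 0.51 * 0.49 = 0.2499
  Item 3: 0.22 * 0.78 = 0.1716
  Item 4: 0.23 * 0.77 = 0.1771
  Item 5: 0.68 * 0.32 = 0.2176
  Item 6: 0.69 * 0.31 = 0.2139
Sum(p_i * q_i) = 0.1971 + 0.2499 + 0.1716 + 0.1771 + 0.2176 + 0.2139 = 1.2272
KR-20 = (k/(k-1)) * (1 - Sum(p_i*q_i) / Var_total)
= (6/5) * (1 - 1.2272/1.9)
= 1.2 * 0.3541
KR-20 = 0.4249

0.4249


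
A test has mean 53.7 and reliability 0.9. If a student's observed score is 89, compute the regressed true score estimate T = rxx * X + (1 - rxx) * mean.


T_est = rxx * X + (1 - rxx) * mean
T_est = 0.9 * 89 + 0.1 * 53.7
T_est = 80.1 + 5.37
T_est = 85.47

85.47


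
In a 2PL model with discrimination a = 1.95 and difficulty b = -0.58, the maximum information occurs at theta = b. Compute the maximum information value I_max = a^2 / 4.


For 2PL, max info at theta = b = -0.58
I_max = a^2 / 4 = 1.95^2 / 4
= 3.8025 / 4
I_max = 0.9506

0.9506


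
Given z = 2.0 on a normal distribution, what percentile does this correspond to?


CDF(z) = 0.5 * (1 + erf(z/sqrt(2)))
erf(1.4142) = 0.9545
CDF = 0.9772
Percentile rank = 0.9772 * 100 = 97.72

97.72


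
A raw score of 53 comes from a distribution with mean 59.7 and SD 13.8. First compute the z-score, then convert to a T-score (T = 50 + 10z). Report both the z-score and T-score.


z = (X - mean) / SD = (53 - 59.7) / 13.8
z = -6.7 / 13.8
z = -0.4855
T-score = T = 50 + 10z
Carry z at full precision (z = -6.7 / 13.8) into the conversion:
T-score = 50 + 10 * (-6.7 / 13.8) = 50 + -67 / 13.8
T-score = 50 + -4.8551
T-score = 45.1449

45.1449


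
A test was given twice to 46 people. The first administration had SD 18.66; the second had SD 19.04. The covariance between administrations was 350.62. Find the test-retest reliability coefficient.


r = cov(X,Y) / (SD_X * SD_Y)
r = 350.62 / (18.66 * 19.04)
r = 350.62 / 355.2864
r = 0.9869

0.9869


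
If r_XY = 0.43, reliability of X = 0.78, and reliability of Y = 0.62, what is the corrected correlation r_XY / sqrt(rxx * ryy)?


r_corrected = rxy / sqrt(rxx * ryy)
= 0.43 / sqrt(0.78 * 0.62)
= 0.43 / sqrt(0.4836)
= 0.43 / 0.695414
r_corrected = 0.6183

0.6183


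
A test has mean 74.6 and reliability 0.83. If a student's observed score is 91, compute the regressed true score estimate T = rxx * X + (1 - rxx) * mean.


T_est = rxx * X + (1 - rxx) * mean
T_est = 0.83 * 91 + 0.17 * 74.6
T_est = 75.53 + 12.682
T_est = 88.212

88.212


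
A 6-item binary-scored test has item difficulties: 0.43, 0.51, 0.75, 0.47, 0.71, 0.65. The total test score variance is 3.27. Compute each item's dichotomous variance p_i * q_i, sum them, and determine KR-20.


For each item, compute p_i * q_i:
  Item 1: 0.43 * 0.57 = 0.2451
  Item 2: 0.51 * 0.49 = 0.2499
  Item 3: 0.75 * 0.25 = 0.1875
  Item 4: 0.47 * 0.53 = 0.2491
  Item 5: 0.71 * 0.29 = 0.2059
  Item 6: 0.65 * 0.35 = 0.2275
Sum(p_i * q_i) = 0.2451 + 0.2499 + 0.1875 + 0.2491 + 0.2059 + 0.2275 = 1.365
KR-20 = (k/(k-1)) * (1 - Sum(p_i*q_i) / Var_total)
= (6/5) * (1 - 1.365/3.27)
= 1.2 * 0.5826
KR-20 = 0.6991

0.6991


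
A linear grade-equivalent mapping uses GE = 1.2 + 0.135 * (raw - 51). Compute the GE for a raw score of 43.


raw - median = 43 - 51 = -8
slope * diff = 0.135 * -8 = -1.08
GE = 1.2 + -1.08
GE = 0.12

0.12


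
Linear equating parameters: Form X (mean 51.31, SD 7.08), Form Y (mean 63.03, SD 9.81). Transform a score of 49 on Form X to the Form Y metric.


slope = SD_Y / SD_X = 9.81 / 7.08 ~ 1.3856
intercept = mean_Y - slope * mean_X = 63.03 - (9.81 / 7.08) * 51.31 ~ -8.0648
Y = slope * X + intercept. To avoid rounding drift from the rounded slope/intercept, evaluate the equivalent form Y = mean_Y + SD_Y * (X - mean_X) / SD_X at full precision:
Y = 63.03 + 9.81 * (49 - 51.31) / 7.08
Y = 63.03 - 9.81 * 2.31 / 7.08
Y = 63.03 - 22.6611 / 7.08
Y = 63.03 - 3.2007
Y = 59.8293

59.8293


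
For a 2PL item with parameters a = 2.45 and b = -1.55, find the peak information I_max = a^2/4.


For 2PL, max info at theta = b = -1.55
I_max = a^2 / 4 = 2.45^2 / 4
= 6.0025 / 4
I_max = 1.5006

1.5006


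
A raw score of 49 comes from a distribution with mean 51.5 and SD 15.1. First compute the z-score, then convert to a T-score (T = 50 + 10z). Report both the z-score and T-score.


z = (X - mean) / SD = (49 - 51.5) / 15.1
z = -2.5 / 15.1
z = -0.1656
T-score = T = 50 + 10z
Carry z at full precision (z = -2.5 / 15.1) into the conversion:
T-score = 50 + 10 * (-2.5 / 15.1) = 50 + -25 / 15.1
T-score = 50 + -1.6556
T-score = 48.3444

48.3444


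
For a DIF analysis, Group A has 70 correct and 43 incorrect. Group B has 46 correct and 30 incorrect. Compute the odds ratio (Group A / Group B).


Odds_A = 70/43 = 1.6279
Odds_B = 46/30 = 1.5333
OR = Odds_A / Odds_B = 1.6279 / 1.5333
Exactly, OR = (70 * 30) / (43 * 46) = 2100 / 1978
OR = 1.0617

1.0617


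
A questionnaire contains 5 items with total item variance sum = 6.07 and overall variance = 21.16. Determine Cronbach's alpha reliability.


alpha = (k/(k-1)) * (1 - sum(si^2)/s_total^2)
= (5/4) * (1 - 6.07/21.16)
alpha = 0.8914

0.8914


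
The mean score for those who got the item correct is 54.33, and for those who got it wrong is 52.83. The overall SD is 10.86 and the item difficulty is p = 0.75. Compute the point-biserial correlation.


q = 1 - p = 0.25
rpb = ((M1 - M0) / SD) * sqrt(p * q)
rpb = ((54.33 - 52.83) / 10.86) * sqrt(0.75 * 0.25)
rpb = 0.0598

0.0598


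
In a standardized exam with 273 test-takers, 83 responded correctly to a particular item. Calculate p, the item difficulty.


Item difficulty p = number correct / total examinees
p = 83 / 273
p = 0.304

0.304


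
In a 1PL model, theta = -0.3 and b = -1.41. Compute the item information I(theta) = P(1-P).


P = 1/(1+exp(-(-0.3--1.41))) = 0.7521
I = P*(1-P) = 0.7521 * 0.2479
I = 0.1864

0.1864


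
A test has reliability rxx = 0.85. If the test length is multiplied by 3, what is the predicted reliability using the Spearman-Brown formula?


r_new = (n * rxx) / (1 + (n-1) * rxx)
r_new = (3 * 0.85) / (1 + 2 * 0.85)
r_new = 2.55 / 2.7
r_new = 0.9444

0.9444


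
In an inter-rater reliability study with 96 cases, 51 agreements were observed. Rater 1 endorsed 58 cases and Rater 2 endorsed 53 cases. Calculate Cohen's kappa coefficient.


P_o = 51/96 = 0.53125
P_e = (58*53 + 38*43) / 9216 = 0.510851
kappa = (P_o - P_e) / (1 - P_e)
kappa = (0.53125 - 0.510851) / (1 - 0.510851)
kappa = 0.0417

0.0417


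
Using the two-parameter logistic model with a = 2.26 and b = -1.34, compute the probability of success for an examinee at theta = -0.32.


a*(theta - b) = 2.26 * (-0.32 - -1.34) = 2.3052
exp(-2.3052) = 0.0997
P = 1 / (1 + 0.0997)
P = 0.9093

0.9093


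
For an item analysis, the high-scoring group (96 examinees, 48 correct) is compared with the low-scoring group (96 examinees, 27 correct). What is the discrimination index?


p_upper = 48/96 = 0.5
p_lower = 27/96 = 0.2812
D = 0.5 - 0.2812 = 0.2188

0.2188


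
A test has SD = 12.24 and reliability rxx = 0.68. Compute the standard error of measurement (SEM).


SEM = SD * sqrt(1 - rxx)
SEM = 12.24 * sqrt(1 - 0.68)
SEM = 12.24 * sqrt(0.32) = 12.24 * 0.565685
SEM = 6.924

6.924


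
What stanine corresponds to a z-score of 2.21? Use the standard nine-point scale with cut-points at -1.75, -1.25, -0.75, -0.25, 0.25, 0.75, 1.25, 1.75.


Stanine boundaries: [-1.75, -1.25, -0.75, -0.25, 0.25, 0.75, 1.25, 1.75]
z = 2.21
Check each boundary:
  z >= -1.75 -> could be stanine 2
  z >= -1.25 -> could be stanine 3
  z >= -0.75 -> could be stanine 4
  z >= -0.25 -> could be stanine 5
  z >= 0.25 -> could be stanine 6
  z >= 0.75 -> could be stanine 7
  z >= 1.25 -> could be stanine 8
  z >= 1.75 -> could be stanine 9
Highest qualifying boundary gives stanine = 9

9


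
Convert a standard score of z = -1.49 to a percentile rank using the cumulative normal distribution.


CDF(z) = 0.5 * (1 + erf(z/sqrt(2)))
erf(-1.0536) = -0.8638
CDF = 0.0681
Percentile rank = 0.0681 * 100 = 6.81

6.81


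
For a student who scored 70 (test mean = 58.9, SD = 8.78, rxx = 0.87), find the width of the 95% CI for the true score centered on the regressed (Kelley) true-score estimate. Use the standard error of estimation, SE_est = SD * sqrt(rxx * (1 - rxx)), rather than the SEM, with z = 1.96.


True score estimate = 0.87*70 + 0.13*58.9 = 68.557
SE_est = SD * sqrt(rxx * (1 - rxx)) = 8.78 * sqrt(0.87 * 0.13) = 8.78 * sqrt(0.1131) = 2.952744
CI = T_est +/- z * SE_est, so width = 2 * z * SE_est = 2 * 1.96 * 2.952744
Width = 11.5748

11.5748


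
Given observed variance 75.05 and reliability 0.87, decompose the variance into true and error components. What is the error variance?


var_true = rxx * var_obs = 0.87 * 75.05 = 65.2935
var_error = var_obs - var_true
var_error = 75.05 - 65.2935
var_error = 9.7565

9.7565


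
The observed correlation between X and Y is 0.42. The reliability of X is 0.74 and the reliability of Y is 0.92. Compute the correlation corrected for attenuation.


r_corrected = rxy / sqrt(rxx * ryy)
= 0.42 / sqrt(0.74 * 0.92)
= 0.42 / sqrt(0.6808)
= 0.42 / 0.825106
r_corrected = 0.509

0.509


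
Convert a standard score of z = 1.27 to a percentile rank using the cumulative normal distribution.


CDF(z) = 0.5 * (1 + erf(z/sqrt(2)))
erf(0.898) = 0.7959
CDF = 0.898
Percentile rank = 0.898 * 100 = 89.8

89.8


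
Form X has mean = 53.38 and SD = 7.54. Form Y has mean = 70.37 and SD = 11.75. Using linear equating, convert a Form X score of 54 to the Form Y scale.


slope = SD_Y / SD_X = 11.75 / 7.54 ~ 1.5584
intercept = mean_Y - slope * mean_X = 70.37 - (11.75 / 7.54) * 53.38 ~ -12.815
Y = slope * X + intercept. To avoid rounding drift from the rounded slope/intercept, evaluate the equivalent form Y = mean_Y + SD_Y * (X - mean_X) / SD_X at full precision:
Y = 70.37 + 11.75 * (54 - 53.38) / 7.54
Y = 70.37 + 11.75 * 0.62 / 7.54
Y = 70.37 + 7.285 / 7.54
Y = 70.37 + 0.9662
Y = 71.3362

71.3362


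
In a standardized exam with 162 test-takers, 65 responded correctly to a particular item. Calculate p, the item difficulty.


Item difficulty p = number correct / total examinees
p = 65 / 162
p = 0.4012

0.4012


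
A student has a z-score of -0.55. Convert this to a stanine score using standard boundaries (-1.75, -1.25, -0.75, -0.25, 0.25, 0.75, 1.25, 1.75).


Stanine boundaries: [-1.75, -1.25, -0.75, -0.25, 0.25, 0.75, 1.25, 1.75]
z = -0.55
Check each boundary:
  z >= -1.75 -> could be stanine 2
  z >= -1.25 -> could be stanine 3
  z >= -0.75 -> could be stanine 4
  z < -0.25
  z < 0.25
  z < 0.75
  z < 1.25
  z < 1.75
Highest qualifying boundary gives stanine = 4

4


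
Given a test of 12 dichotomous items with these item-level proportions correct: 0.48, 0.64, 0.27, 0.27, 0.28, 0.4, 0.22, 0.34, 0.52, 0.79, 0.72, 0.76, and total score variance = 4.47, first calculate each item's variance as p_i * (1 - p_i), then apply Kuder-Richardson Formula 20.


For each item, compute p_i * q_i:
  Item 1: 0.48 * 0.52 = 0.2496
  Item 2: 0.64 * 0.36 = 0.2304
  Item 3: 0.27 * 0.73 = 0.1971
  Item 4: 0.27 * 0.73 = 0.1971
  Item 5: 0.28 * 0.72 = 0.2016
  Item 6: 0.4 * 0.6 = 0.24
  Item 7: 0.22 * 0.78 = 0.1716
  Item 8: 0.34 * 0.66 = 0.2244
  Item 9: 0.52 * 0.48 = 0.2496
  Item 10: 0.79 * 0.21 = 0.1659
  Item 11: 0.72 * 0.28 = 0.2016
  Item 12: 0.76 * 0.24 = 0.1824
Sum(p_i * q_i) = 0.2496 + 0.2304 + 0.1971 + 0.1971 + 0.2016 + 0.24 + 0.1716 + 0.2244 + 0.2496 + 0.1659 + 0.2016 + 0.1824 = 2.5113
KR-20 = (k/(k-1)) * (1 - Sum(p_i*q_i) / Var_total)
= (12/11) * (1 - 2.5113/4.47)
= 1.0909 * 0.4382
KR-20 = 0.478

0.478


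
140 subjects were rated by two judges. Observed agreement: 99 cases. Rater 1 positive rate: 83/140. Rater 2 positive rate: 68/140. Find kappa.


P_o = 99/140 = 0.707143
P_e = (83*68 + 57*72) / 19600 = 0.497347
kappa = (P_o - P_e) / (1 - P_e)
kappa = (0.707143 - 0.497347) / (1 - 0.497347)
kappa = 0.4174

0.4174


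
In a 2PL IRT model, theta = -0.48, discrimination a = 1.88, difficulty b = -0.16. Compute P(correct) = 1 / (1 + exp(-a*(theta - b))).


a*(theta - b) = 1.88 * (-0.48 - -0.16) = -0.6016
exp(--0.6016) = 1.825
P = 1 / (1 + 1.825)
P = 0.354

0.354


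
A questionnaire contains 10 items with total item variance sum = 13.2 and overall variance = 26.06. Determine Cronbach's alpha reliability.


alpha = (k/(k-1)) * (1 - sum(si^2)/s_total^2)
= (10/9) * (1 - 13.2/26.06)
alpha = 0.5483

0.5483


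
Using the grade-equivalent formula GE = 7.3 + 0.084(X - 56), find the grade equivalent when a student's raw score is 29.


raw - median = 29 - 56 = -27
slope * diff = 0.084 * -27 = -2.268
GE = 7.3 + -2.268
GE = 5.032

5.032


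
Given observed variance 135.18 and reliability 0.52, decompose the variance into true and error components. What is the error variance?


var_true = rxx * var_obs = 0.52 * 135.18 = 70.2936
var_error = var_obs - var_true
var_error = 135.18 - 70.2936
var_error = 64.8864

64.8864


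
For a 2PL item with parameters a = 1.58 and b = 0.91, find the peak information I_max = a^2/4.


For 2PL, max info at theta = b = 0.91
I_max = a^2 / 4 = 1.58^2 / 4
= 2.4964 / 4
I_max = 0.6241

0.6241


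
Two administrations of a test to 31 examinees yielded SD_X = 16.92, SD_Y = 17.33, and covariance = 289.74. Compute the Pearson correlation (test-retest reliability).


r = cov(X,Y) / (SD_X * SD_Y)
r = 289.74 / (16.92 * 17.33)
r = 289.74 / 293.2236
r = 0.9881

0.9881


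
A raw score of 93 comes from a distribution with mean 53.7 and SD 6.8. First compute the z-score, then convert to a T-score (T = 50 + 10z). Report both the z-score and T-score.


z = (X - mean) / SD = (93 - 53.7) / 6.8
z = 39.3 / 6.8
z = 5.7794
T-score = T = 50 + 10z
Carry z at full precision (z = 39.3 / 6.8) into the conversion:
T-score = 50 + 10 * (39.3 / 6.8) = 50 + 393 / 6.8
T-score = 50 + 57.7941
T-score = 107.7941

107.7941


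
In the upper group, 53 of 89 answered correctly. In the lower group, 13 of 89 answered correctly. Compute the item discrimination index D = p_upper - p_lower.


p_upper = 53/89 = 0.5955
p_lower = 13/89 = 0.1461
D = 0.5955 - 0.1461 = 0.4494

0.4494


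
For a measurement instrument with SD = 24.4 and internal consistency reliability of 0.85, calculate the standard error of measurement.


SEM = SD * sqrt(1 - rxx)
SEM = 24.4 * sqrt(1 - 0.85)
SEM = 24.4 * sqrt(0.15) = 24.4 * 0.387298
SEM = 9.4501

9.4501


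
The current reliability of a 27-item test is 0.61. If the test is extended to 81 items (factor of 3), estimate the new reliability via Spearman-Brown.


r_new = (n * rxx) / (1 + (n-1) * rxx)
r_new = (3 * 0.61) / (1 + 2 * 0.61)
r_new = 1.83 / 2.22
r_new = 0.8243

0.8243


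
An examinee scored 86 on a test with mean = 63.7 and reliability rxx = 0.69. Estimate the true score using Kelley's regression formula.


T_est = rxx * X + (1 - rxx) * mean
T_est = 0.69 * 86 + 0.31 * 63.7
T_est = 59.34 + 19.747
T_est = 79.087

79.087


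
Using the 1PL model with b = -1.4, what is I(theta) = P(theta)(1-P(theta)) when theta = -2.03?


P = 1/(1+exp(-(-2.03--1.4))) = 0.3475
I = P*(1-P) = 0.3475 * 0.6525
I = 0.2267

0.2267


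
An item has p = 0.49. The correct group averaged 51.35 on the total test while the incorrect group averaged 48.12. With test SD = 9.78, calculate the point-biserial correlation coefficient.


q = 1 - p = 0.51
rpb = ((M1 - M0) / SD) * sqrt(p * q)
rpb = ((51.35 - 48.12) / 9.78) * sqrt(0.49 * 0.51)
rpb = 0.1651

0.1651


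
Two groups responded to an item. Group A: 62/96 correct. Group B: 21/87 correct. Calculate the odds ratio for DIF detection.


Odds_A = 62/34 = 1.8235
Odds_B = 21/66 = 0.3182
OR = Odds_A / Odds_B = 1.8235 / 0.3182
Exactly, OR = (62 * 66) / (34 * 21) = 4092 / 714
OR = 5.7311

5.7311


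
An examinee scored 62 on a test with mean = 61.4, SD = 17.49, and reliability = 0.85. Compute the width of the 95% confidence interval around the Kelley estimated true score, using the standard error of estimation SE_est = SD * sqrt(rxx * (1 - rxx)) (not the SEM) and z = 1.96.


True score estimate = 0.85*62 + 0.15*61.4 = 61.91
SE_est = SD * sqrt(rxx * (1 - rxx)) = 17.49 * sqrt(0.85 * 0.15) = 17.49 * sqrt(0.1275) = 6.245179
CI = T_est +/- z * SE_est, so width = 2 * z * SE_est = 2 * 1.96 * 6.245179
Width = 24.4811

24.4811


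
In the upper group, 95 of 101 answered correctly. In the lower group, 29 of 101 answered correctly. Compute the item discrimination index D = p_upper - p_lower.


p_upper = 95/101 = 0.9406
p_lower = 29/101 = 0.2871
D = 0.9406 - 0.2871 = 0.6535

0.6535


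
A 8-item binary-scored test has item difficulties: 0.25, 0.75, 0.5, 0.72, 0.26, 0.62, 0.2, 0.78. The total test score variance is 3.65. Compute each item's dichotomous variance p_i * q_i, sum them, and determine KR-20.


For each item, compute p_i * q_i:
  Item 1: 0.25 * 0.75 = 0.1875
  Item 2: 0.75 * 0.25 = 0.1875
  Item 3: 0.5 * 0.5 = 0.25
  Item 4: 0.72 * 0.28 = 0.2016
  Item 5: 0.26 * 0.74 = 0.1924
  Item 6: 0.62 * 0.38 = 0.2356
  Item 7: 0.2 * 0.8 = 0.16
  Item 8: 0.78 * 0.22 = 0.1716
Sum(p_i * q_i) = 0.1875 + 0.1875 + 0.25 + 0.2016 + 0.1924 + 0.2356 + 0.16 + 0.1716 = 1.5862
KR-20 = (k/(k-1)) * (1 - Sum(p_i*q_i) / Var_total)
= (8/7) * (1 - 1.5862/3.65)
= 1.1429 * 0.5654
KR-20 = 0.6462

0.6462


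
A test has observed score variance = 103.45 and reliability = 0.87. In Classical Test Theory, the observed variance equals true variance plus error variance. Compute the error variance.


var_true = rxx * var_obs = 0.87 * 103.45 = 90.0015
var_error = var_obs - var_true
var_error = 103.45 - 90.0015
var_error = 13.4485

13.4485


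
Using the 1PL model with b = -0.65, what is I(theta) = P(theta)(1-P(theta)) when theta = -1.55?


P = 1/(1+exp(-(-1.55--0.65))) = 0.2891
I = P*(1-P) = 0.2891 * 0.7109
I = 0.2055

0.2055


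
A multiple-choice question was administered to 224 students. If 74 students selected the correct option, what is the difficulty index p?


Item difficulty p = number correct / total examinees
p = 74 / 224
p = 0.3304

0.3304


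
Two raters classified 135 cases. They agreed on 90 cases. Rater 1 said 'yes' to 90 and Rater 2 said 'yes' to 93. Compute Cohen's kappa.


P_o = 90/135 = 0.666667
P_e = (90*93 + 45*42) / 18225 = 0.562963
kappa = (P_o - P_e) / (1 - P_e)
kappa = (0.666667 - 0.562963) / (1 - 0.562963)
kappa = 0.2373

0.2373


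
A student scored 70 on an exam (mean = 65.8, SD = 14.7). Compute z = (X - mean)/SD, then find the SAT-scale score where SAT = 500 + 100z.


z = (X - mean) / SD = (70 - 65.8) / 14.7
z = 4.2 / 14.7
z = 0.2857
SAT-scale = SAT = 500 + 100z
Carry z at full precision (z = 4.2 / 14.7) into the conversion:
SAT-scale = 500 + 100 * (4.2 / 14.7) = 500 + 420 / 14.7
SAT-scale = 500 + 28.5714
SAT-scale = 528.5714

528.5714


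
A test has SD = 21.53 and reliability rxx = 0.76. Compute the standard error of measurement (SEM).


SEM = SD * sqrt(1 - rxx)
SEM = 21.53 * sqrt(1 - 0.76)
SEM = 21.53 * sqrt(0.24) = 21.53 * 0.489898
SEM = 10.5475

10.5475


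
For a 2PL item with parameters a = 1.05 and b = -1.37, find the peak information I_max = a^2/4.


For 2PL, max info at theta = b = -1.37
I_max = a^2 / 4 = 1.05^2 / 4
= 1.1025 / 4
I_max = 0.2756

0.2756


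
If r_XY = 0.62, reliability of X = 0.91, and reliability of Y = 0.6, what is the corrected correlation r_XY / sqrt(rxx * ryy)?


r_corrected = rxy / sqrt(rxx * ryy)
= 0.62 / sqrt(0.91 * 0.6)
= 0.62 / sqrt(0.546)
= 0.62 / 0.738918
r_corrected = 0.8391

0.8391


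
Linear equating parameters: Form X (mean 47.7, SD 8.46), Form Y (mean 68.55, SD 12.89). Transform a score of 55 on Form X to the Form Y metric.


slope = SD_Y / SD_X = 12.89 / 8.46 ~ 1.5236
intercept = mean_Y - slope * mean_X = 68.55 - (12.89 / 8.46) * 47.7 ~ -4.1277
Y = slope * X + intercept. To avoid rounding drift from the rounded slope/intercept, evaluate the equivalent form Y = mean_Y + SD_Y * (X - mean_X) / SD_X at full precision:
Y = 68.55 + 12.89 * (55 - 47.7) / 8.46
Y = 68.55 + 12.89 * 7.3 / 8.46
Y = 68.55 + 94.097 / 8.46
Y = 68.55 + 11.1226
Y = 79.6726

79.6726


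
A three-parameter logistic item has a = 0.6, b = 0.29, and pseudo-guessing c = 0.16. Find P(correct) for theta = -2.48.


logit = 0.6*(-2.48 - 0.29) = -1.662
P* = 1/(1 + exp(--1.662)) = 0.1595
P = 0.16 + (1 - 0.16) * 0.1595
P = 0.294

0.294


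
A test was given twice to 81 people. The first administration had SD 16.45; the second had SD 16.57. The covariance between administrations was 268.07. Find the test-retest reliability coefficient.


r = cov(X,Y) / (SD_X * SD_Y)
r = 268.07 / (16.45 * 16.57)
r = 268.07 / 272.5765
r = 0.9835

0.9835


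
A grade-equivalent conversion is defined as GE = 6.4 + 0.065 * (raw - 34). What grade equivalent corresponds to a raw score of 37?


raw - median = 37 - 34 = 3
slope * diff = 0.065 * 3 = 0.195
GE = 6.4 + 0.195
GE = 6.595

6.595


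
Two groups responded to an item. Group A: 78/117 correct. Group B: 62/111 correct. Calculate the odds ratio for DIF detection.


Odds_A = 78/39 = 2.0
Odds_B = 62/49 = 1.2653
OR = Odds_A / Odds_B = 2.0 / 1.2653
Exactly, OR = (78 * 49) / (39 * 62) = 3822 / 2418
OR = 1.5806

1.5806


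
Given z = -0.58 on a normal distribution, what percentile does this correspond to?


CDF(z) = 0.5 * (1 + erf(z/sqrt(2)))
erf(-0.4101) = -0.4381
CDF = 0.281
Percentile rank = 0.281 * 100 = 28.1

28.1


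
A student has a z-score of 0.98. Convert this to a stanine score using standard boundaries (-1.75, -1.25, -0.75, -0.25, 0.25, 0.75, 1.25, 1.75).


Stanine boundaries: [-1.75, -1.25, -0.75, -0.25, 0.25, 0.75, 1.25, 1.75]
z = 0.98
Check each boundary:
  z >= -1.75 -> could be stanine 2
  z >= -1.25 -> could be stanine 3
  z >= -0.75 -> could be stanine 4
  z >= -0.25 -> could be stanine 5
  z >= 0.25 -> could be stanine 6
  z >= 0.75 -> could be stanine 7
  z < 1.25
  z < 1.75
Highest qualifying boundary gives stanine = 7

7


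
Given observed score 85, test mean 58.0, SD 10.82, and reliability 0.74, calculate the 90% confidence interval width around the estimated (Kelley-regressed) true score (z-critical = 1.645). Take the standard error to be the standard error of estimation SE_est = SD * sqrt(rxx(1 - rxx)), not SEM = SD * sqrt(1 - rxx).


True score estimate = 0.74*85 + 0.26*58.0 = 77.98
SE_est = SD * sqrt(rxx * (1 - rxx)) = 10.82 * sqrt(0.74 * 0.26) = 10.82 * sqrt(0.1924) = 4.746023
CI = T_est +/- z * SE_est, so width = 2 * z * SE_est = 2 * 1.645 * 4.746023
Width = 15.6144

15.6144


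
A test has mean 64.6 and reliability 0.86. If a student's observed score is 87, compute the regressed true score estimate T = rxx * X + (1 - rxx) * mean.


T_est = rxx * X + (1 - rxx) * mean
T_est = 0.86 * 87 + 0.14 * 64.6
T_est = 74.82 + 9.044
T_est = 83.864

83.864


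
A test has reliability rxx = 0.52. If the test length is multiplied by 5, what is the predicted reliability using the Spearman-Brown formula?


r_new = (n * rxx) / (1 + (n-1) * rxx)
r_new = (5 * 0.52) / (1 + 4 * 0.52)
r_new = 2.6 / 3.08
r_new = 0.8442

0.8442


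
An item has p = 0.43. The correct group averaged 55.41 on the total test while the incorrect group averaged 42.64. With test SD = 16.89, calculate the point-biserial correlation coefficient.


q = 1 - p = 0.57
rpb = ((M1 - M0) / SD) * sqrt(p * q)
rpb = ((55.41 - 42.64) / 16.89) * sqrt(0.43 * 0.57)
rpb = 0.3743

0.3743


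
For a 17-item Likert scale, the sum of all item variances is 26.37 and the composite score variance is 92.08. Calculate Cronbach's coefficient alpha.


alpha = (k/(k-1)) * (1 - sum(si^2)/s_total^2)
= (17/16) * (1 - 26.37/92.08)
alpha = 0.7582

0.7582


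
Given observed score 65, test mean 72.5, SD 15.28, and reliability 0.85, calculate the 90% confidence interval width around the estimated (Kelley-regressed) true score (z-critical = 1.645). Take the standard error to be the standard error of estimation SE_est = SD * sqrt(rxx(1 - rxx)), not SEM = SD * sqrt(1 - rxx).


True score estimate = 0.85*65 + 0.15*72.5 = 66.125
SE_est = SD * sqrt(rxx * (1 - rxx)) = 15.28 * sqrt(0.85 * 0.15) = 15.28 * sqrt(0.1275) = 5.456051
CI = T_est +/- z * SE_est, so width = 2 * z * SE_est = 2 * 1.645 * 5.456051
Width = 17.9504

17.9504
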